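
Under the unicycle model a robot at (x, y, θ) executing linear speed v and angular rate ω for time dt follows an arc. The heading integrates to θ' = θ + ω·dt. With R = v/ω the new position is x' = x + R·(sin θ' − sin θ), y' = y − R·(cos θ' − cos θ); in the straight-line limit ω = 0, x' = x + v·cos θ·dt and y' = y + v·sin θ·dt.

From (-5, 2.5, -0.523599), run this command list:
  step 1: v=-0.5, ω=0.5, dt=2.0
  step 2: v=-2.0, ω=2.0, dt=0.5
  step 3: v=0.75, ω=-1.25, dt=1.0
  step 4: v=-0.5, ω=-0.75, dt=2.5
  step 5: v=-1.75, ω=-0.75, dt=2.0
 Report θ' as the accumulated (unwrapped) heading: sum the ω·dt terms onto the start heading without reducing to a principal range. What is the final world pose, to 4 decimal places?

step 1: θ'=0.4764 (R=-1.0000) → pose (-5.9586, 2.5226, 0.4764)
step 2: θ'=1.4764 (R=-1.0000) → pose (-6.4955, 1.7282, 1.4764)
step 3: θ'=0.2264 (R=-0.6000) → pose (-6.0329, 2.2564, 0.2264)
step 4: θ'=-1.6486 (R=0.6667) → pose (-6.8472, 2.9578, -1.6486)
step 5: θ'=-3.1486 (R=2.3333) → pose (-4.5046, 5.1098, -3.1486)

(-4.5046, 5.1098, -3.1486)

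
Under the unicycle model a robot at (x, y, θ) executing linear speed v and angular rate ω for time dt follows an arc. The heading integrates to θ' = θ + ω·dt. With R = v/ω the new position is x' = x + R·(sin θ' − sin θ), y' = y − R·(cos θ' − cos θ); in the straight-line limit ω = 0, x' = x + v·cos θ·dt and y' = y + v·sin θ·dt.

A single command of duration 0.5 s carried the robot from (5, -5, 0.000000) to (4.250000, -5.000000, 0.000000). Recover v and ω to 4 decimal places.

v = -1.5000, ω = 0.0000

Δθ = 0.000000 − 0.000000 = 0.000000
ω = Δθ/dt = 0.000000/0.5 = 0.0000
ω = 0 → v = (Δx·cos θ + Δy·sin θ)/dt = -1.5000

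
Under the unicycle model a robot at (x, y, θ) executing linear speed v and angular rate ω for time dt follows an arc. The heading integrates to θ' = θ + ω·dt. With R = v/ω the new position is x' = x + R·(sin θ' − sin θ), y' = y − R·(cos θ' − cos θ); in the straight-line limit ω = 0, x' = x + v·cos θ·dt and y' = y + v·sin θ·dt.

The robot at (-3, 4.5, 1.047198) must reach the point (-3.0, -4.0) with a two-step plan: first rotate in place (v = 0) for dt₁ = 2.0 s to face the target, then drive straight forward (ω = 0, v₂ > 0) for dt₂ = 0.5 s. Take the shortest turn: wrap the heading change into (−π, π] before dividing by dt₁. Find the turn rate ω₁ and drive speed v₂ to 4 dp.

ω₁ = -1.3090, v₂ = 17.0000

heading to target = atan2(-4−4.5, -3−-3) = -1.5708
Δθ = wrap(-1.5708 − 1.0472) = -2.6180; ω₁ = Δθ/dt₁ = -1.3090
distance = √((-3−-3)² + (-4−4.5)²) = 8.5000; v₂ = distance/dt₂ = 17.0000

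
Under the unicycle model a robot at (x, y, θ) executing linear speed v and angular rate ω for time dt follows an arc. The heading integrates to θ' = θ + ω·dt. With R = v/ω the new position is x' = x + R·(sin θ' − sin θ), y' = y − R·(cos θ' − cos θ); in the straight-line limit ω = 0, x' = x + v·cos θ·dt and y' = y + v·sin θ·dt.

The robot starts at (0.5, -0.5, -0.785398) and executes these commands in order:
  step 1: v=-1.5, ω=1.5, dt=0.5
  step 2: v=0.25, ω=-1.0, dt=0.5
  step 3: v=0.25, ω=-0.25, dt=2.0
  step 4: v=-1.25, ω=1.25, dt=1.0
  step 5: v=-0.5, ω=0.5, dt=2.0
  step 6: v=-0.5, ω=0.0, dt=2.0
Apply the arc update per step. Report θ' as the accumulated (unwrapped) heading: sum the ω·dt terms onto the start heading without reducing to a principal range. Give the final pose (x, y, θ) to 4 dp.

step 1: θ'=-0.0354 (R=-1.0000) → pose (-0.1717, -0.2077, -0.0354)
step 2: θ'=-0.5354 (R=-0.2500) → pose (-0.0530, -0.2426, -0.5354)
step 3: θ'=-1.0354 (R=-1.0000) → pose (0.2969, -0.5924, -1.0354)
step 4: θ'=0.2146 (R=-1.0000) → pose (-0.7762, -0.1256, 0.2146)
step 5: θ'=1.2146 (R=-1.0000) → pose (-1.5004, -0.7539, 1.2146)
step 6: θ'=1.2146 (straight) → pose (-1.8491, -1.6911, 1.2146)

(-1.8491, -1.6911, 1.2146)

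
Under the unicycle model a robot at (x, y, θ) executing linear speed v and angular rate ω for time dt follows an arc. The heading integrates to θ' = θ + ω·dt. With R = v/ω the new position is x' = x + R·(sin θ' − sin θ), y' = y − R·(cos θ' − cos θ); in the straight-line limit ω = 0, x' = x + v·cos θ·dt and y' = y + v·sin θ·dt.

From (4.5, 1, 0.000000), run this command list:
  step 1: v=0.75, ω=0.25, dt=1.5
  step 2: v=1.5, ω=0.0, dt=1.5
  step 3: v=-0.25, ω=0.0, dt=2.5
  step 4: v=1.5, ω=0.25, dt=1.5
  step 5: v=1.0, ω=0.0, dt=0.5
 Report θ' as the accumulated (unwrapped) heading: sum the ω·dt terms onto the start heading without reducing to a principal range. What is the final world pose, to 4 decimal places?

(9.3689, 3.3374, 0.7500)

step 1: θ'=0.3750 (R=3.0000) → pose (5.5988, 1.2085, 0.3750)
step 2: θ'=0.3750 (straight) → pose (7.6925, 2.0326, 0.3750)
step 3: θ'=0.3750 (straight) → pose (7.1109, 1.8037, 0.3750)
step 4: θ'=0.7500 (R=6.0000) → pose (9.0031, 2.9966, 0.7500)
step 5: θ'=0.7500 (straight) → pose (9.3689, 3.3374, 0.7500)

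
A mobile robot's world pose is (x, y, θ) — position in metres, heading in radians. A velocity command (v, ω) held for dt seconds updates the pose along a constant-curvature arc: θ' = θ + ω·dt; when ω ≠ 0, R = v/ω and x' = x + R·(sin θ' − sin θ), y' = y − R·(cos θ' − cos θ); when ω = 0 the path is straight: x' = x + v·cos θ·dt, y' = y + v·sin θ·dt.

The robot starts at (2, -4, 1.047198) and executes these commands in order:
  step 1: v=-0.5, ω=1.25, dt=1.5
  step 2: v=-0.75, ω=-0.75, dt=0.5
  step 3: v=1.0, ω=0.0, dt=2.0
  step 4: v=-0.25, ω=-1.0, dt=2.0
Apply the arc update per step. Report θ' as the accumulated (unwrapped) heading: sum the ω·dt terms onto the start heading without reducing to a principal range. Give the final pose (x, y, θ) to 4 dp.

step 1: θ'=2.9222 (R=-0.4000) → pose (2.2594, -4.5904, 2.9222)
step 2: θ'=2.5472 (R=1.0000) → pose (2.6017, -4.7380, 2.5472)
step 3: θ'=2.5472 (straight) → pose (0.9447, -3.6179, 2.5472)
step 4: θ'=0.5472 (R=0.2500) → pose (0.9348, -4.0386, 0.5472)

(0.9348, -4.0386, 0.5472)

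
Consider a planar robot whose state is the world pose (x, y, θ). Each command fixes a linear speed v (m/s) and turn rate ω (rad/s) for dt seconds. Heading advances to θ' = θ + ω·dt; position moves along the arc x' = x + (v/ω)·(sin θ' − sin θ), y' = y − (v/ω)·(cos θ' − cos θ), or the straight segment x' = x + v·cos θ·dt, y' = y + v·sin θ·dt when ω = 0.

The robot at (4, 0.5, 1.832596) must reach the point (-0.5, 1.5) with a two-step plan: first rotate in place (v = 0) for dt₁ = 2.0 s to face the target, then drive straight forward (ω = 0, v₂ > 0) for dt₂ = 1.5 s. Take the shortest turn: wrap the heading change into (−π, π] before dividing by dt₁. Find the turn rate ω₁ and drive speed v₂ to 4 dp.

ω₁ = 0.5452, v₂ = 3.0732

heading to target = atan2(1.5−0.5, -0.5−4) = 2.9229
Δθ = wrap(2.9229 − 1.8326) = 1.0903; ω₁ = Δθ/dt₁ = 0.5452
distance = √((-0.5−4)² + (1.5−0.5)²) = 4.6098; v₂ = distance/dt₂ = 3.0732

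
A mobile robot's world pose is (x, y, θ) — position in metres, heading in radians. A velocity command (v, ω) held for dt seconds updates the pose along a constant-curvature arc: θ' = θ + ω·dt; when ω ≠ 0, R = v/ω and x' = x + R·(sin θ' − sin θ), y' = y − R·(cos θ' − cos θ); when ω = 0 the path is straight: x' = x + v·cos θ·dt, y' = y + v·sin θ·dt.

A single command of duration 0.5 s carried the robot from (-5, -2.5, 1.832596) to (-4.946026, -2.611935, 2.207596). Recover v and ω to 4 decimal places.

v = -0.2500, ω = 0.7500

Δθ = 2.207596 − 1.832596 = 0.375000
ω = Δθ/dt = 0.375000/0.5 = 0.7500
R = −Δy/(cos θ' − cos θ) = -0.3333
v = R·ω = -0.3333·0.7500 = -0.2500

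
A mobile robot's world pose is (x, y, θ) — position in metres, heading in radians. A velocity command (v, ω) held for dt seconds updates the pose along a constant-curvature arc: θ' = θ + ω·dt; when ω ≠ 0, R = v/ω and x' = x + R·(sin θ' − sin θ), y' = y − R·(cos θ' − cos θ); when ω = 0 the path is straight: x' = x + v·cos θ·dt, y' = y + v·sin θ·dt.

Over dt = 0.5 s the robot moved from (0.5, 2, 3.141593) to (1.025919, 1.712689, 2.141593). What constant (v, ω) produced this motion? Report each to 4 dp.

v = -1.2500, ω = -2.0000

Δθ = 2.141593 − 3.141593 = -1.000000
ω = Δθ/dt = -1.000000/0.5 = -2.0000
R = Δx/(sin θ' − sin θ) = 0.6250
v = R·ω = 0.6250·-2.0000 = -1.2500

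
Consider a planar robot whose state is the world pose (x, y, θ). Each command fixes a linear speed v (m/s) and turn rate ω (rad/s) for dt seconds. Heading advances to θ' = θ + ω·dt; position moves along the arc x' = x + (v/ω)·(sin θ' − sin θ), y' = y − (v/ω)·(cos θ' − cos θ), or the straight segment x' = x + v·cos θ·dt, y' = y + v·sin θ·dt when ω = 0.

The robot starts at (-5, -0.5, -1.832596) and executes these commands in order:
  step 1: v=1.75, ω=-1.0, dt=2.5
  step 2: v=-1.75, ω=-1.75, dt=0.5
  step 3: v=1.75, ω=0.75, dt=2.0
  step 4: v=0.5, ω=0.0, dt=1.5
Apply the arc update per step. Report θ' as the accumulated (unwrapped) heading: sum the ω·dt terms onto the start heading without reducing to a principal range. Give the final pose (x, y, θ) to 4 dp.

step 1: θ'=-4.3326 (R=-1.7500) → pose (-8.3157, -0.6958, -4.3326)
step 2: θ'=-5.2076 (R=1.0000) → pose (-8.3645, -1.5418, -5.2076)
step 3: θ'=-3.7076 (R=2.3333) → pose (-9.1663, 1.5365, -3.7076)
step 4: θ'=-3.7076 (straight) → pose (-9.7993, 1.9387, -3.7076)

(-9.7993, 1.9387, -3.7076)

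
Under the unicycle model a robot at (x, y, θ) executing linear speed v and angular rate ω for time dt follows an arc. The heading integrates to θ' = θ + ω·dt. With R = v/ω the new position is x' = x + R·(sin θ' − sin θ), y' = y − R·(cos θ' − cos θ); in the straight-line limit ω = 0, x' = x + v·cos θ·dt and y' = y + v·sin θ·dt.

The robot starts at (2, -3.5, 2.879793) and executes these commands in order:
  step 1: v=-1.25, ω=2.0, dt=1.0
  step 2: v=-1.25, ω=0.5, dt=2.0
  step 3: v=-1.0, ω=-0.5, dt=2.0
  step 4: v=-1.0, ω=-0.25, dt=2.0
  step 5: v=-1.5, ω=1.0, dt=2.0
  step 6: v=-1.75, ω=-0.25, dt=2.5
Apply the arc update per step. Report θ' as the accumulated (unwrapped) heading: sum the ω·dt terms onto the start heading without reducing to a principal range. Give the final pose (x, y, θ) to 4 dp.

(-5.4960, 5.4741, 5.7548)

step 1: θ'=4.8798 (R=-0.6250) → pose (2.7780, -2.7922, 4.8798)
step 2: θ'=5.8798 (R=-2.5000) → pose (1.2943, -0.9094, 5.8798)
step 3: θ'=4.8798 (R=2.0000) → pose (0.1074, 0.5968, 4.8798)
step 4: θ'=4.3798 (R=4.0000) → pose (0.2707, 2.5693, 4.3798)
step 5: θ'=6.3798 (R=-1.5000) → pose (-1.2918, 4.5521, 6.3798)
step 6: θ'=5.7548 (R=7.0000) → pose (-5.4960, 5.4741, 5.7548)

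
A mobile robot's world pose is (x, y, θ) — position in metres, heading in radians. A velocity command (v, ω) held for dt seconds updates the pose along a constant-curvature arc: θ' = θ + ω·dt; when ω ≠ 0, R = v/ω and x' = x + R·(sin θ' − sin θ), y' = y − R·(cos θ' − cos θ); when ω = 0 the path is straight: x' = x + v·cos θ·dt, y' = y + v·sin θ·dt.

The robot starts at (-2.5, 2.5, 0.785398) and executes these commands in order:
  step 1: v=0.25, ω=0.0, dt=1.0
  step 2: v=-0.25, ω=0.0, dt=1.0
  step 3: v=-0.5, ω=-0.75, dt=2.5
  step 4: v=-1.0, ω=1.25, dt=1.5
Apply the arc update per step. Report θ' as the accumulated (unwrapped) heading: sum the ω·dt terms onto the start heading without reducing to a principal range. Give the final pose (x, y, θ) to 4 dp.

(-4.8372, 2.8583, 0.7854)

step 1: θ'=0.7854 (straight) → pose (-2.3232, 2.6768, 0.7854)
step 2: θ'=0.7854 (straight) → pose (-2.5000, 2.5000, 0.7854)
step 3: θ'=-1.0896 (R=0.6667) → pose (-3.5624, 2.6628, -1.0896)
step 4: θ'=0.7854 (R=-0.8000) → pose (-4.8372, 2.8583, 0.7854)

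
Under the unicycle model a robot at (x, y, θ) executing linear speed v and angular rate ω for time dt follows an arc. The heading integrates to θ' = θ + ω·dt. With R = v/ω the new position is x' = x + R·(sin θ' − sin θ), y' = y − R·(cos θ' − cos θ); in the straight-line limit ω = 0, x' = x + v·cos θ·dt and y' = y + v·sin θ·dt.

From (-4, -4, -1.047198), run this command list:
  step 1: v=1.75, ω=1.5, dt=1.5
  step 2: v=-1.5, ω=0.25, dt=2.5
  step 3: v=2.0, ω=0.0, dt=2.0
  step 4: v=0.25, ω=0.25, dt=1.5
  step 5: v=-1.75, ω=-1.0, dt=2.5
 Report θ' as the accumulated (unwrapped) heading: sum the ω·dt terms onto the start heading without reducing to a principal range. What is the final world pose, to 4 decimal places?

(-5.2072, -6.0219, -0.2972)

step 1: θ'=1.2028 (R=1.1667) → pose (-1.9011, -3.8364, 1.2028)
step 2: θ'=1.8278 (R=-6.0000) → pose (-2.1057, -7.5200, 1.8278)
step 3: θ'=1.8278 (straight) → pose (-3.1224, -3.6513, 1.8278)
step 4: θ'=2.2028 (R=1.0000) → pose (-3.2828, -3.3148, 2.2028)
step 5: θ'=-0.2972 (R=1.7500) → pose (-5.2072, -6.0219, -0.2972)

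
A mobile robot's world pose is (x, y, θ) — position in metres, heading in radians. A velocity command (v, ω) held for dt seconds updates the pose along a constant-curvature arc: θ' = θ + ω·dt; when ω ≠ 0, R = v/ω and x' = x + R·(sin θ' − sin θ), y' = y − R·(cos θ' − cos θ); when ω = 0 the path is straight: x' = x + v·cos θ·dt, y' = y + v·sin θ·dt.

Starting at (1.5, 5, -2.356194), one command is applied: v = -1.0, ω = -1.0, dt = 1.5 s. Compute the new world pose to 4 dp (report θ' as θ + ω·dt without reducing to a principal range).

θ' = -2.3562 + -1.0·1.5 = -3.8562
R = v/ω = -1.0/-1.0 = 1.0000
x' = 1.5 + 1.0000·(sin -3.8562 − sin -2.3562) = 2.8624
y' = 5 − 1.0000·(cos -3.8562 − cos -2.3562) = 5.0482

(2.8624, 5.0482, -3.8562)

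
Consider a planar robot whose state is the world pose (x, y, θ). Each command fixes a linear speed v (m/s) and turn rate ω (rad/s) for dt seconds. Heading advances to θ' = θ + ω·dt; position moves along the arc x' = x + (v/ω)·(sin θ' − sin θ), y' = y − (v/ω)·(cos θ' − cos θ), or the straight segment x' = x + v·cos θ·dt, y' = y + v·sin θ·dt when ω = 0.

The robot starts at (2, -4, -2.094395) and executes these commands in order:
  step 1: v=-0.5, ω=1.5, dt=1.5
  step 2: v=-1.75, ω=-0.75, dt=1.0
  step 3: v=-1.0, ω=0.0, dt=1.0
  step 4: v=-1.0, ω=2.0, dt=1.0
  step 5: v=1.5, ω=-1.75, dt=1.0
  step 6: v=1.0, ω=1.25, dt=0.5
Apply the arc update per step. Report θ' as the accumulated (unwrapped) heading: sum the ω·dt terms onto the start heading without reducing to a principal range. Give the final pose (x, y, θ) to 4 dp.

(0.0162, -2.2539, 0.2806)

step 1: θ'=0.1556 (R=-0.3333) → pose (1.6597, -3.5040, 0.1556)
step 2: θ'=-0.5944 (R=2.3333) → pose (-0.0086, -3.1320, -0.5944)
step 3: θ'=-0.5944 (straight) → pose (-0.8371, -2.5720, -0.5944)
step 4: θ'=1.4056 (R=-0.5000) → pose (-1.6103, -2.9040, 1.4056)
step 5: θ'=-0.3444 (R=-0.8571) → pose (-0.4754, -2.2382, -0.3444)
step 6: θ'=0.2806 (R=0.8000) → pose (0.0162, -2.2539, 0.2806)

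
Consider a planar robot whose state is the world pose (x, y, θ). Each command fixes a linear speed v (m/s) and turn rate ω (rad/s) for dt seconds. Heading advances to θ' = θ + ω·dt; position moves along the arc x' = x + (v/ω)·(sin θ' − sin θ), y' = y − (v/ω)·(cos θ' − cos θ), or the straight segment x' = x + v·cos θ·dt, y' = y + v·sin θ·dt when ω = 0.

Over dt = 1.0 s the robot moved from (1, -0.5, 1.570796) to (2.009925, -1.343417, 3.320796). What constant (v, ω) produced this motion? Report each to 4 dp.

Δθ = 3.320796 − 1.570796 = 1.750000
ω = Δθ/dt = 1.750000/1.0 = 1.7500
R = Δx/(sin θ' − sin θ) = -0.8571
v = R·ω = -0.8571·1.7500 = -1.5000

v = -1.5000, ω = 1.7500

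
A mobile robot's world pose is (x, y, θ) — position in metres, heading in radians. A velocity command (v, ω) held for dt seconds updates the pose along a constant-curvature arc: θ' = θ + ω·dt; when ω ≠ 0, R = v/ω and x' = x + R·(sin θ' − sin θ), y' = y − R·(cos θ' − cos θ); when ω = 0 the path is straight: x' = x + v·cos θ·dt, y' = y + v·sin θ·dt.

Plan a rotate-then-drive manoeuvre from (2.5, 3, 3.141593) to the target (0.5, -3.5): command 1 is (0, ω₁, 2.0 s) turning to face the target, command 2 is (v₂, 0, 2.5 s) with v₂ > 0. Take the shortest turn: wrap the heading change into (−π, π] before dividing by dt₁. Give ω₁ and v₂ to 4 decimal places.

ω₁ = 0.6361, v₂ = 2.7203

heading to target = atan2(-3.5−3, 0.5−2.5) = -1.8693
Δθ = wrap(-1.8693 − 3.1416) = 1.2723; ω₁ = Δθ/dt₁ = 0.6361
distance = √((0.5−2.5)² + (-3.5−3)²) = 6.8007; v₂ = distance/dt₂ = 2.7203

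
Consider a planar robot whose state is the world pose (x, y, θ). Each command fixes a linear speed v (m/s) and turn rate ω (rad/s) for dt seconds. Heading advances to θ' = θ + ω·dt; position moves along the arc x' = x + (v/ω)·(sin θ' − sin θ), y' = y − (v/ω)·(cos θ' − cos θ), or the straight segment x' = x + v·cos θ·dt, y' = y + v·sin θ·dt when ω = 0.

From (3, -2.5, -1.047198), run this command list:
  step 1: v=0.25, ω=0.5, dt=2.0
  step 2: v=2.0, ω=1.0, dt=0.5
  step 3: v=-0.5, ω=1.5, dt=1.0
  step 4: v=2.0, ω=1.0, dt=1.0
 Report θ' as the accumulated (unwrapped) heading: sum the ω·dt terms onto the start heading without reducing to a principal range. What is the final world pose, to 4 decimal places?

(2.7348, -1.7552, 2.9528)

step 1: θ'=-0.0472 (R=0.5000) → pose (3.4094, -2.7494, -0.0472)
step 2: θ'=0.4528 (R=2.0000) → pose (4.3788, -2.5501, 0.4528)
step 3: θ'=1.9528 (R=-0.3333) → pose (4.2153, -2.9741, 1.9528)
step 4: θ'=2.9528 (R=2.0000) → pose (2.7348, -1.7552, 2.9528)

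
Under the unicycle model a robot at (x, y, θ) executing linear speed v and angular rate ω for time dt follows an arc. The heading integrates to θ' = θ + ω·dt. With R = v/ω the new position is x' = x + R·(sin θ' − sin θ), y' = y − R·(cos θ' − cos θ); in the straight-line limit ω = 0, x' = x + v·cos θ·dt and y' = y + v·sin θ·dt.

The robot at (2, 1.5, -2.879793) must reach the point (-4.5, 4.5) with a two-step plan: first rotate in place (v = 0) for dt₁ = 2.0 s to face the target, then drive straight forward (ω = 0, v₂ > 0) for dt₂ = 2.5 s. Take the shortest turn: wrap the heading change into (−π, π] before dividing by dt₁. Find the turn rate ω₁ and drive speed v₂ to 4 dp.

ω₁ = -0.3471, v₂ = 2.8636

heading to target = atan2(4.5−1.5, -4.5−2) = 2.7092
Δθ = wrap(2.7092 − -2.8798) = -0.6942; ω₁ = Δθ/dt₁ = -0.3471
distance = √((-4.5−2)² + (4.5−1.5)²) = 7.1589; v₂ = distance/dt₂ = 2.8636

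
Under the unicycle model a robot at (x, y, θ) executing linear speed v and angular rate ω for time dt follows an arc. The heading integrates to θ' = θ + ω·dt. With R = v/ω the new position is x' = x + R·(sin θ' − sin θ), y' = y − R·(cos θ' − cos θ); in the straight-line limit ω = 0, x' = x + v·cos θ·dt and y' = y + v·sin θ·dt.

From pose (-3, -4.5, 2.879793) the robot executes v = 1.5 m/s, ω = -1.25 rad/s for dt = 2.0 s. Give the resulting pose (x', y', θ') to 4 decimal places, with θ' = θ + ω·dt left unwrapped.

θ' = 2.8798 + -1.25·2.0 = 0.3798
R = v/ω = 1.5/-1.25 = -1.2000
x' = -3 + -1.2000·(sin 0.3798 − sin 2.8798) = -3.1343
y' = -4.5 − -1.2000·(cos 0.3798 − cos 2.8798) = -2.2264

(-3.1343, -2.2264, 0.3798)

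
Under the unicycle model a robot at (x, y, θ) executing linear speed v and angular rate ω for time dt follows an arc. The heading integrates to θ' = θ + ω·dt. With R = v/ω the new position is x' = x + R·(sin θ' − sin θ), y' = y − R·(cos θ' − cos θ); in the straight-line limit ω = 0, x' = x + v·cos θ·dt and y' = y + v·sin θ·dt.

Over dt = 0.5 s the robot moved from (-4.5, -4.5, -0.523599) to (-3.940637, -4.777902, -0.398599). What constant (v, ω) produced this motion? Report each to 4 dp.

v = 1.2500, ω = 0.2500

Δθ = -0.398599 − -0.523599 = 0.125000
ω = Δθ/dt = 0.125000/0.5 = 0.2500
R = Δx/(sin θ' − sin θ) = 5.0000
v = R·ω = 5.0000·0.2500 = 1.2500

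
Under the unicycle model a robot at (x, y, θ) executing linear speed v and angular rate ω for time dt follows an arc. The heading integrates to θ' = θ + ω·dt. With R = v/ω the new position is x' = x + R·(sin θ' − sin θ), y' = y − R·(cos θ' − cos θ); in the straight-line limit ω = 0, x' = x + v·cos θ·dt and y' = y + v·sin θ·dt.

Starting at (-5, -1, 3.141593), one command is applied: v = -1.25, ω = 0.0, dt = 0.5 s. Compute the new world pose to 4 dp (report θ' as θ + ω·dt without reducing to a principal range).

θ' = 3.1416 + 0.0·0.5 = 3.1416
ω = 0 → straight: x' = -5 + -1.25·cos(3.1416)·0.5 = -4.3750
y' = -1 + -1.25·sin(3.1416)·0.5 = -1.0000

(-4.3750, -1.0000, 3.1416)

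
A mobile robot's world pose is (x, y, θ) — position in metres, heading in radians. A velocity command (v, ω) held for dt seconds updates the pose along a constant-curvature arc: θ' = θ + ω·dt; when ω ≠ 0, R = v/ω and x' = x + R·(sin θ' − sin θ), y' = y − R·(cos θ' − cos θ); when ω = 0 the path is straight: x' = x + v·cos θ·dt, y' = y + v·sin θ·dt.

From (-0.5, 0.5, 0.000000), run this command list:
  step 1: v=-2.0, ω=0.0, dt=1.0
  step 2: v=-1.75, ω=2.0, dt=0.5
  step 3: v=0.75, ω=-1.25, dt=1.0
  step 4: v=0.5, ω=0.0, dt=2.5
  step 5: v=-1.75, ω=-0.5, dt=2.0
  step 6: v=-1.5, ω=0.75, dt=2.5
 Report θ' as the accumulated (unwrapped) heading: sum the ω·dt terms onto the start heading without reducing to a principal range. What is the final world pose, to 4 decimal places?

step 1: θ'=0.0000 (straight) → pose (-2.5000, 0.5000, 0.0000)
step 2: θ'=1.0000 (R=-0.8750) → pose (-3.2363, 0.0978, 1.0000)
step 3: θ'=-0.2500 (R=-0.6000) → pose (-2.5830, 0.3549, -0.2500)
step 4: θ'=-0.2500 (straight) → pose (-1.3718, 0.0457, -0.2500)
step 5: θ'=-1.2500 (R=3.5000) → pose (-3.8274, 2.3332, -1.2500)
step 6: θ'=0.6250 (R=-2.0000) → pose (-6.8955, 3.3245, 0.6250)

(-6.8955, 3.3245, 0.6250)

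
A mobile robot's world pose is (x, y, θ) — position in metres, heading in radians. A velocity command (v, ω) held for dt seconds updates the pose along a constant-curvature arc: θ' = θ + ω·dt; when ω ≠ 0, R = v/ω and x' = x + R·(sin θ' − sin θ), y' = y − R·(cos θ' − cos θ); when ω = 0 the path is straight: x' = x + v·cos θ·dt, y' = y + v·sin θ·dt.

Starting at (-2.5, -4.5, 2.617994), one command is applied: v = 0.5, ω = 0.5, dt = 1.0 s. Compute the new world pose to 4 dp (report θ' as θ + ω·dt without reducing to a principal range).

θ' = 2.6180 + 0.5·1.0 = 3.1180
R = v/ω = 0.5/0.5 = 1.0000
x' = -2.5 + 1.0000·(sin 3.1180 − sin 2.6180) = -2.9764
y' = -4.5 − 1.0000·(cos 3.1180 − cos 2.6180) = -4.3663

(-2.9764, -4.3663, 3.1180)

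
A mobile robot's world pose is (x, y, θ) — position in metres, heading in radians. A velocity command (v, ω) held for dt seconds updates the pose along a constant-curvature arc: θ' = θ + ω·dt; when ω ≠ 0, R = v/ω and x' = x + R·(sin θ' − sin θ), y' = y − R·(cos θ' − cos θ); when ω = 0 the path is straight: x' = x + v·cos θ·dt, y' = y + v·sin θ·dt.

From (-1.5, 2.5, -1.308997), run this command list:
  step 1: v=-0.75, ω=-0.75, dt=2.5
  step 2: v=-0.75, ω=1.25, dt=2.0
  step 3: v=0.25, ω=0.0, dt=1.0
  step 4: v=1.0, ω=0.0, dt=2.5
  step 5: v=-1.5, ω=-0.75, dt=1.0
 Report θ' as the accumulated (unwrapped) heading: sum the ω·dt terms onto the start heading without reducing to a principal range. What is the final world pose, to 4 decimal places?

step 1: θ'=-3.1840 (R=1.0000) → pose (-0.4917, 3.7579, -3.1840)
step 2: θ'=-0.6840 (R=-0.6000) → pose (-0.0871, 4.8224, -0.6840)
step 3: θ'=-0.6840 (straight) → pose (0.1067, 4.6644, -0.6840)
step 4: θ'=-0.6840 (straight) → pose (2.0443, 3.0847, -0.6840)
step 5: θ'=-1.4340 (R=2.0000) → pose (1.3268, 4.3621, -1.4340)

(1.3268, 4.3621, -1.4340)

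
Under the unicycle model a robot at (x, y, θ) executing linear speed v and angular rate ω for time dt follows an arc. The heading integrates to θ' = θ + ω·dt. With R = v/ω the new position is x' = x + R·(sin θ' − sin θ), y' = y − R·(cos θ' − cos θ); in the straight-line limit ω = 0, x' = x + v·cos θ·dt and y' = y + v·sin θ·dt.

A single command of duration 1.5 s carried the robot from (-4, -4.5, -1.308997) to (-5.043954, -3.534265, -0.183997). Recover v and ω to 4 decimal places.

v = -1.0000, ω = 0.7500

Δθ = -0.183997 − -1.308997 = 1.125000
ω = Δθ/dt = 1.125000/1.5 = 0.7500
R = Δx/(sin θ' − sin θ) = -1.3333
v = R·ω = -1.3333·0.7500 = -1.0000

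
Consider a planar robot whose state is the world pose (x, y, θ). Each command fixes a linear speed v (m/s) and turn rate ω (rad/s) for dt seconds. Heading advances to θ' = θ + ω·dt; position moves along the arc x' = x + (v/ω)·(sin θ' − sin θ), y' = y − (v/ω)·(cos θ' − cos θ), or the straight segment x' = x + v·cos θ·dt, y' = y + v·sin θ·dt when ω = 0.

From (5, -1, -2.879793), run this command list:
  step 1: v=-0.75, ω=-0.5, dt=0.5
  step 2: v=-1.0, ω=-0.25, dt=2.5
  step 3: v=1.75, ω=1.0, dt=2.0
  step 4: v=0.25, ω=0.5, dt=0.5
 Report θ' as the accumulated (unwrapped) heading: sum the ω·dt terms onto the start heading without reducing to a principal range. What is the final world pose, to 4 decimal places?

(4.9848, -2.9129, -1.5048)

step 1: θ'=-3.1298 (R=1.5000) → pose (5.3705, -0.9490, -3.1298)
step 2: θ'=-3.7548 (R=4.0000) → pose (7.7197, -1.6775, -3.7548)
step 3: θ'=-1.7548 (R=1.7500) → pose (4.9921, -2.7885, -1.7548)
step 4: θ'=-1.5048 (R=0.5000) → pose (4.9848, -2.9129, -1.5048)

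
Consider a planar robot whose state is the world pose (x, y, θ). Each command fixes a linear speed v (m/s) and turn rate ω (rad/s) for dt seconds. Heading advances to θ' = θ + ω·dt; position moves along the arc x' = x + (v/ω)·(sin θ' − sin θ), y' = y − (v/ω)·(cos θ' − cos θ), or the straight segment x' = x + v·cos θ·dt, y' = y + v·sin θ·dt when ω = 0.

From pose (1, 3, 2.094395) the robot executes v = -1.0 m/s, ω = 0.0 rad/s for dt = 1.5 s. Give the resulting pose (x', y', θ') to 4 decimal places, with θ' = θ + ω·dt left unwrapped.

θ' = 2.0944 + 0.0·1.5 = 2.0944
ω = 0 → straight: x' = 1 + -1.0·cos(2.0944)·1.5 = 1.7500
y' = 3 + -1.0·sin(2.0944)·1.5 = 1.7010

(1.7500, 1.7010, 2.0944)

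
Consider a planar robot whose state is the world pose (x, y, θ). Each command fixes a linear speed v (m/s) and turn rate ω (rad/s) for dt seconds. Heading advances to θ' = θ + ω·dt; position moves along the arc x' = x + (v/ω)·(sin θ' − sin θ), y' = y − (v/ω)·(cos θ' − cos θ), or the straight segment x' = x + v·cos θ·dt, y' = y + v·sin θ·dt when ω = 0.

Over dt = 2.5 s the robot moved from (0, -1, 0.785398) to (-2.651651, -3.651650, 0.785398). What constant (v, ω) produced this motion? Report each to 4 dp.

v = -1.5000, ω = 0.0000

Δθ = 0.785398 − 0.785398 = 0.000000
ω = Δθ/dt = 0.000000/2.5 = 0.0000
ω = 0 → v = (Δx·cos θ + Δy·sin θ)/dt = -1.5000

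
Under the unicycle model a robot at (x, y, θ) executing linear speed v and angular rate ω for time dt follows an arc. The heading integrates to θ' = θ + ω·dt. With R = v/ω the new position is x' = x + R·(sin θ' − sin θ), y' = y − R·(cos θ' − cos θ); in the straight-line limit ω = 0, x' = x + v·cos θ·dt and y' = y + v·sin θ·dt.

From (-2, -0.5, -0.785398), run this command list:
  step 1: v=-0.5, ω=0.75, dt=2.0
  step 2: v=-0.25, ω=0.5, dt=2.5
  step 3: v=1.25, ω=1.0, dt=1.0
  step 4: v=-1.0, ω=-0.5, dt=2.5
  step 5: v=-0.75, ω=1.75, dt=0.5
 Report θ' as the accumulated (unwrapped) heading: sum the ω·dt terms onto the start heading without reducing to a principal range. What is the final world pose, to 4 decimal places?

(-2.1500, -2.2722, 2.5896)

step 1: θ'=0.7146 (R=-0.6667) → pose (-2.9083, -0.4678, 0.7146)
step 2: θ'=1.9646 (R=-0.5000) → pose (-3.0424, -1.0374, 1.9646)
step 3: θ'=2.9646 (R=1.2500) → pose (-3.9766, -0.2865, 2.9646)
step 4: θ'=1.7146 (R=2.0000) → pose (-2.3494, -1.9687, 1.7146)
step 5: θ'=2.5896 (R=-0.4286) → pose (-2.1500, -2.2722, 2.5896)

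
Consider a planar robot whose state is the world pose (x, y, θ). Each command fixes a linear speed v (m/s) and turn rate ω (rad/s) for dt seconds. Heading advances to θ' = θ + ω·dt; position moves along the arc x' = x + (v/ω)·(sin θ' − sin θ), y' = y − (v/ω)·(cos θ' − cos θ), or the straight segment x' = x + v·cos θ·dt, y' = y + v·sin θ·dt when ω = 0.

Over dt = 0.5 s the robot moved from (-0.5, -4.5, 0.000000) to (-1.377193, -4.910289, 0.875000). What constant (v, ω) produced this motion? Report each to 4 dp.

v = -2.0000, ω = 1.7500

Δθ = 0.875000 − 0.000000 = 0.875000
ω = Δθ/dt = 0.875000/0.5 = 1.7500
R = Δx/(sin θ' − sin θ) = -1.1429
v = R·ω = -1.1429·1.7500 = -2.0000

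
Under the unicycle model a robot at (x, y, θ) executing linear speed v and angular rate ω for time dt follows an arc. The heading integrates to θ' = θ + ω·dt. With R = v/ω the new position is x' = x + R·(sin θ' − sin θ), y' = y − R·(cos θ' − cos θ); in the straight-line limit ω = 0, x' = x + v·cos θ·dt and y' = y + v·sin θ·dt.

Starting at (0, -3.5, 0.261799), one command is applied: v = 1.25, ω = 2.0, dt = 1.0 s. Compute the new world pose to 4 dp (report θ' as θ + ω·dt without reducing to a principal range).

(0.3199, -2.4980, 2.2618)

θ' = 0.2618 + 2.0·1.0 = 2.2618
R = v/ω = 1.25/2.0 = 0.6250
x' = 0 + 0.6250·(sin 2.2618 − sin 0.2618) = 0.3199
y' = -3.5 − 0.6250·(cos 2.2618 − cos 0.2618) = -2.4980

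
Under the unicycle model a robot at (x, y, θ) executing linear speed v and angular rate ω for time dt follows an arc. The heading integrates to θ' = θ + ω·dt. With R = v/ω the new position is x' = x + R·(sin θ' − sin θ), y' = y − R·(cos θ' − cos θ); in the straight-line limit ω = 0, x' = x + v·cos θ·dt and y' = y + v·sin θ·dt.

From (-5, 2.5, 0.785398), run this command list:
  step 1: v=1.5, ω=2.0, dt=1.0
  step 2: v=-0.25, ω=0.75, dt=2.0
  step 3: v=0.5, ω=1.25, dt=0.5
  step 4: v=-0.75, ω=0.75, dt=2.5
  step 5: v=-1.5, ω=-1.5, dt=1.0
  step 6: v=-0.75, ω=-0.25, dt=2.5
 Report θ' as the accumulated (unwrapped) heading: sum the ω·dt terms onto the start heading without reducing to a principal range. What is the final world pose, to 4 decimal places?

step 1: θ'=2.7854 (R=0.7500) → pose (-5.2688, 3.7333, 2.7854)
step 2: θ'=4.2854 (R=-0.3333) → pose (-4.8492, 3.9076, 4.2854)
step 3: θ'=4.9104 (R=0.4000) → pose (-4.8773, 3.6633, 4.9104)
step 4: θ'=6.7854 (R=-1.0000) → pose (-6.3391, 4.3431, 6.7854)
step 5: θ'=5.2854 (R=1.0000) → pose (-7.6607, 4.6774, 5.2854)
step 6: θ'=4.6604 (R=3.0000) → pose (-8.1358, 6.4598, 4.6604)

(-8.1358, 6.4598, 4.6604)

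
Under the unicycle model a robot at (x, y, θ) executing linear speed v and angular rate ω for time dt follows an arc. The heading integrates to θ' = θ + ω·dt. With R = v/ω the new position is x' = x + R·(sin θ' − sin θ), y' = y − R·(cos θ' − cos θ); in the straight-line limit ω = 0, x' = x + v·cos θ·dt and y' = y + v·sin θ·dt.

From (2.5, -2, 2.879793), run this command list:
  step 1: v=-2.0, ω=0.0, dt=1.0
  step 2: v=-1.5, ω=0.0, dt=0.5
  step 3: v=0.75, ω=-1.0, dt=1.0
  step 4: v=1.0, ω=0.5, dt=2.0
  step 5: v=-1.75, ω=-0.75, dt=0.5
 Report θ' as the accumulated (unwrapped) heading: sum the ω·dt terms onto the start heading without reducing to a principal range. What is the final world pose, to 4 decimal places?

step 1: θ'=2.8798 (straight) → pose (4.4319, -2.5176, 2.8798)
step 2: θ'=2.8798 (straight) → pose (5.1563, -2.7118, 2.8798)
step 3: θ'=1.8798 (R=-0.7500) → pose (4.6359, -2.2154, 1.8798)
step 4: θ'=2.8798 (R=2.0000) → pose (3.2483, -0.8917, 2.8798)
step 5: θ'=2.5048 (R=2.3333) → pose (4.0318, -1.2696, 2.5048)

(4.0318, -1.2696, 2.5048)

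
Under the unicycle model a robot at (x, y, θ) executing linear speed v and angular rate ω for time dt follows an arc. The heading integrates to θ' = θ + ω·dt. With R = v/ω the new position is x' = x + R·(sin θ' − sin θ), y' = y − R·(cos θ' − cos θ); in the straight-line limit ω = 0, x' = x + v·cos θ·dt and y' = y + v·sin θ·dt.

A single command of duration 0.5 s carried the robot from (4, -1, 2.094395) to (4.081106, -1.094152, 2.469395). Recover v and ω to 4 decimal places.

v = -0.2500, ω = 0.7500

Δθ = 2.469395 − 2.094395 = 0.375000
ω = Δθ/dt = 0.375000/0.5 = 0.7500
R = −Δy/(cos θ' − cos θ) = -0.3333
v = R·ω = -0.3333·0.7500 = -0.2500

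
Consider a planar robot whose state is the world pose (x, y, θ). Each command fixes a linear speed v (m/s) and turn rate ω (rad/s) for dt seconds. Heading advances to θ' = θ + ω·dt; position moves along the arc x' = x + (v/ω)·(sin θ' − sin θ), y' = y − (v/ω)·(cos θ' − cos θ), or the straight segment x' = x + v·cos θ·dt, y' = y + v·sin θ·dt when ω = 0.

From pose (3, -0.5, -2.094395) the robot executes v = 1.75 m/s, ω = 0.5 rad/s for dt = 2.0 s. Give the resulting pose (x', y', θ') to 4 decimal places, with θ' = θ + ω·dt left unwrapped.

θ' = -2.0944 + 0.5·2.0 = -1.0944
R = v/ω = 1.75/0.5 = 3.5000
x' = 3 + 3.5000·(sin -1.0944 − sin -2.0944) = 2.9208
y' = -0.5 − 3.5000·(cos -1.0944 − cos -2.0944) = -3.8550

(2.9208, -3.8550, -1.0944)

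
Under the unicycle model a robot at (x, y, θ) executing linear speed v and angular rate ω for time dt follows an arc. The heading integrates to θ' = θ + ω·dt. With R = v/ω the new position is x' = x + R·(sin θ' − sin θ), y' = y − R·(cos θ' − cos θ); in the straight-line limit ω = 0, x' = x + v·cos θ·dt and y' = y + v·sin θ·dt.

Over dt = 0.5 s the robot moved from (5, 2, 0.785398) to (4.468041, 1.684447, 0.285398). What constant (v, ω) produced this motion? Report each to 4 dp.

Δθ = 0.285398 − 0.785398 = -0.500000
ω = Δθ/dt = -0.500000/0.5 = -1.0000
R = Δx/(sin θ' − sin θ) = 1.2500
v = R·ω = 1.2500·-1.0000 = -1.2500

v = -1.2500, ω = -1.0000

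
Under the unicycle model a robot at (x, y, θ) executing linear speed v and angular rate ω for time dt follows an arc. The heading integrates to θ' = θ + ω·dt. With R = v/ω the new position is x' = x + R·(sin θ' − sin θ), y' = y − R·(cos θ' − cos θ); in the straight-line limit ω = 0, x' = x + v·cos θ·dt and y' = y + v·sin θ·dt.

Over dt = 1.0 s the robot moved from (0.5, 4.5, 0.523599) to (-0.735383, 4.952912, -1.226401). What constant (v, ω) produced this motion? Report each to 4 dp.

v = -1.5000, ω = -1.7500

Δθ = -1.226401 − 0.523599 = -1.750000
ω = Δθ/dt = -1.750000/1.0 = -1.7500
R = Δx/(sin θ' − sin θ) = 0.8571
v = R·ω = 0.8571·-1.7500 = -1.5000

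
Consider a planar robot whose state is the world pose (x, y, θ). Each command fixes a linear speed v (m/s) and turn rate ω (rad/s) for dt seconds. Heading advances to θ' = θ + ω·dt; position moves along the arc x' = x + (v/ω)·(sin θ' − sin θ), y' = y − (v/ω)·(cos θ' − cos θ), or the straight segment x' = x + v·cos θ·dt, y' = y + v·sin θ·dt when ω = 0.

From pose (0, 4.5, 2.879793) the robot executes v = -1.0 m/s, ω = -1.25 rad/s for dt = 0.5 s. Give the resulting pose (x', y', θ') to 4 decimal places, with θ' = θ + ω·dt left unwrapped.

(0.4130, 4.2328, 2.2548)

θ' = 2.8798 + -1.25·0.5 = 2.2548
R = v/ω = -1.0/-1.25 = 0.8000
x' = 0 + 0.8000·(sin 2.2548 − sin 2.8798) = 0.4130
y' = 4.5 − 0.8000·(cos 2.2548 − cos 2.8798) = 4.2328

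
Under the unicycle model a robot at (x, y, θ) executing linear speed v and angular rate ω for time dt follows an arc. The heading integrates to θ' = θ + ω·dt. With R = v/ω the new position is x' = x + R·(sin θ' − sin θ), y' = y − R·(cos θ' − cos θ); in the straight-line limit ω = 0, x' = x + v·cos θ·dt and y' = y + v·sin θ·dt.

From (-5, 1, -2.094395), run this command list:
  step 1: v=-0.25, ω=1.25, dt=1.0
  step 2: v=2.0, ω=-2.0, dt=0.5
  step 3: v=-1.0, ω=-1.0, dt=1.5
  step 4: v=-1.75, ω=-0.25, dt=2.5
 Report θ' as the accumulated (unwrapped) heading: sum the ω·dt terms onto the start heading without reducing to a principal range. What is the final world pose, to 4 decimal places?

step 1: θ'=-0.8444 (R=-0.2000) → pose (-5.0237, 1.2328, -0.8444)
step 2: θ'=-1.8444 (R=-1.0000) → pose (-4.8085, 0.2985, -1.8444)
step 3: θ'=-3.3444 (R=1.0000) → pose (-3.6442, 1.0078, -3.3444)
step 4: θ'=-3.9694 (R=7.0000) → pose (0.1010, -1.1133, -3.9694)

(0.1010, -1.1133, -3.9694)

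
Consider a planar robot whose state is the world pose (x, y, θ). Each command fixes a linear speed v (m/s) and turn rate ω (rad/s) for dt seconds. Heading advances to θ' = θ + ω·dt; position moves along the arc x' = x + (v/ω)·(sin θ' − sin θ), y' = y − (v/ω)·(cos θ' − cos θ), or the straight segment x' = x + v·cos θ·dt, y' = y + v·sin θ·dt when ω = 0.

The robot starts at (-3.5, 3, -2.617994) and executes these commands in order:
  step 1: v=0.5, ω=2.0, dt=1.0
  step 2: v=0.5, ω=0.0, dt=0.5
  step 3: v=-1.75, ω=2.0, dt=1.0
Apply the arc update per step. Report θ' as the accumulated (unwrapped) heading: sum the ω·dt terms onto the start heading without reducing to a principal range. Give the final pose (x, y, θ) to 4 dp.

step 1: θ'=-0.6180 (R=0.2500) → pose (-3.5199, 2.5797, -0.6180)
step 2: θ'=-0.6180 (straight) → pose (-3.3161, 2.4349, -0.6180)
step 3: θ'=1.3820 (R=-0.8750) → pose (-4.6825, 1.8859, 1.3820)

(-4.6825, 1.8859, 1.3820)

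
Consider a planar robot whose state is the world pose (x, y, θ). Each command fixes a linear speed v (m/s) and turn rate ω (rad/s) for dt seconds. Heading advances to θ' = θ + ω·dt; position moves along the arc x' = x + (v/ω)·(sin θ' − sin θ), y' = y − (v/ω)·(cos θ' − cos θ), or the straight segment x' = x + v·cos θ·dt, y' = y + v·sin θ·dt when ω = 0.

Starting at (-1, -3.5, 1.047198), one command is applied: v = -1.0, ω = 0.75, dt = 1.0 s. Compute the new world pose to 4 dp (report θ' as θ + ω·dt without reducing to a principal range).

(-1.1446, -4.4660, 1.7972)

θ' = 1.0472 + 0.75·1.0 = 1.7972
R = v/ω = -1.0/0.75 = -1.3333
x' = -1 + -1.3333·(sin 1.7972 − sin 1.0472) = -1.1446
y' = -3.5 − -1.3333·(cos 1.7972 − cos 1.0472) = -4.4660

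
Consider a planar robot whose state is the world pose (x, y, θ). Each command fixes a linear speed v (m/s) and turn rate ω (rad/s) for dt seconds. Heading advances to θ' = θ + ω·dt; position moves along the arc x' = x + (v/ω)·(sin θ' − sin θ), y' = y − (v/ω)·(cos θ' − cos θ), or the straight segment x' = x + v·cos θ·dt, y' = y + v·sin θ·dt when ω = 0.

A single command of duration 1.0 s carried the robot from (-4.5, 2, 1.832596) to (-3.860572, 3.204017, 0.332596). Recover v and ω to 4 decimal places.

v = 1.5000, ω = -1.5000

Δθ = 0.332596 − 1.832596 = -1.500000
ω = Δθ/dt = -1.500000/1.0 = -1.5000
R = −Δy/(cos θ' − cos θ) = -1.0000
v = R·ω = -1.0000·-1.5000 = 1.5000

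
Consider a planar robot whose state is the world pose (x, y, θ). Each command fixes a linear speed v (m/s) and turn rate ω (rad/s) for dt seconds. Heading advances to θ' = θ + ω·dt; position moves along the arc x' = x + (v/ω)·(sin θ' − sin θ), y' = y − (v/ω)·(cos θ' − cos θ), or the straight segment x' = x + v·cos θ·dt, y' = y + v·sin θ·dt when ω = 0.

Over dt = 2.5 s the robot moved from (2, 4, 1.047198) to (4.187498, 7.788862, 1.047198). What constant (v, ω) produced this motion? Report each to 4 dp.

v = 1.7500, ω = 0.0000

Δθ = 1.047198 − 1.047198 = 0.000000
ω = Δθ/dt = 0.000000/2.5 = 0.0000
ω = 0 → v = (Δx·cos θ + Δy·sin θ)/dt = 1.7500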